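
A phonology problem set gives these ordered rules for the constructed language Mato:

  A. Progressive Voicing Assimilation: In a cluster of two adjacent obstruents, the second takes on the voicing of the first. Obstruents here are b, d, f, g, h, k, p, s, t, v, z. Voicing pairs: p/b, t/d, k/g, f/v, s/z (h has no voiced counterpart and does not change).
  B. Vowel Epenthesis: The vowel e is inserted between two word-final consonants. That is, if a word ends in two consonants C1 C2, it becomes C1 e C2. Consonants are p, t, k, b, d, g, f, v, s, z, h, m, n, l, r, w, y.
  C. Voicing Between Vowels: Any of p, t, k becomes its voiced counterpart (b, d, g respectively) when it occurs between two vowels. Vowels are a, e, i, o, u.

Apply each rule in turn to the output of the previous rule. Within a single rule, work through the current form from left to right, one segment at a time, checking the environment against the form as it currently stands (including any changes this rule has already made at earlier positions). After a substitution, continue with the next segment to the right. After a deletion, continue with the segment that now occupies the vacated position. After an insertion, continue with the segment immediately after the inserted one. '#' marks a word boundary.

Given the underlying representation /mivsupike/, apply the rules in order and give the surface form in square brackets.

A Progressive Voicing Assimilation: [mivsupike] → [mivzupike]
B Vowel Epenthesis: no change — [mivzupike]
C Voicing Between Vowels: [mivzupike] → [mivzubige]

[mivzubige]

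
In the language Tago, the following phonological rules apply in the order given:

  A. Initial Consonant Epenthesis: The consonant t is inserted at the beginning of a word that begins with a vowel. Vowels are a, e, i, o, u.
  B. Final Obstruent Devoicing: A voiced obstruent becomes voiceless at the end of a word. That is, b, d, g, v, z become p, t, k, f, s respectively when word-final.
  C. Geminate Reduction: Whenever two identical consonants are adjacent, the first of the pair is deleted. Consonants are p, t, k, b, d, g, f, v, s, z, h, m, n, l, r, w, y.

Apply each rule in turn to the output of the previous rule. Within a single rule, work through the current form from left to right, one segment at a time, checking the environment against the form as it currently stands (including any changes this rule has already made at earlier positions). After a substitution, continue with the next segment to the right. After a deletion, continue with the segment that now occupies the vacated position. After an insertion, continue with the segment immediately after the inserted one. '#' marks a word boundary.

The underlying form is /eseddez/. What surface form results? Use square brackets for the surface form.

A Initial Consonant Epenthesis: [eseddez] → [teseddez]
B Final Obstruent Devoicing: [teseddez] → [teseddes]
C Geminate Reduction: [teseddes] → [tesedes]

[tesedes]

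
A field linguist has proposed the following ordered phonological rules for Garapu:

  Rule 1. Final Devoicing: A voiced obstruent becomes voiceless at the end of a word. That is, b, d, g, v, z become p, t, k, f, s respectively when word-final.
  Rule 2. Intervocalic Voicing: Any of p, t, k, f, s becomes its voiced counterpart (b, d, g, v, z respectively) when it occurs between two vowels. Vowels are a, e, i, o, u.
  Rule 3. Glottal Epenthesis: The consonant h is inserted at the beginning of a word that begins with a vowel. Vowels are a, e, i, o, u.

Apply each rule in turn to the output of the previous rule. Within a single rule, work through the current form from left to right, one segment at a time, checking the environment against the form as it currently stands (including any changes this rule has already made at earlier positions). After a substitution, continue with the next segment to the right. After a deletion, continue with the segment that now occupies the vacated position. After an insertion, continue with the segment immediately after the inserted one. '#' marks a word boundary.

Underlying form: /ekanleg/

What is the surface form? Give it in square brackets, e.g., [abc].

Rule 1 Final Devoicing: [ekanleg] → [ekanlek]
Rule 2 Intervocalic Voicing: [ekanlek] → [eganlek]
Rule 3 Glottal Epenthesis: [eganlek] → [heganlek]

[heganlek]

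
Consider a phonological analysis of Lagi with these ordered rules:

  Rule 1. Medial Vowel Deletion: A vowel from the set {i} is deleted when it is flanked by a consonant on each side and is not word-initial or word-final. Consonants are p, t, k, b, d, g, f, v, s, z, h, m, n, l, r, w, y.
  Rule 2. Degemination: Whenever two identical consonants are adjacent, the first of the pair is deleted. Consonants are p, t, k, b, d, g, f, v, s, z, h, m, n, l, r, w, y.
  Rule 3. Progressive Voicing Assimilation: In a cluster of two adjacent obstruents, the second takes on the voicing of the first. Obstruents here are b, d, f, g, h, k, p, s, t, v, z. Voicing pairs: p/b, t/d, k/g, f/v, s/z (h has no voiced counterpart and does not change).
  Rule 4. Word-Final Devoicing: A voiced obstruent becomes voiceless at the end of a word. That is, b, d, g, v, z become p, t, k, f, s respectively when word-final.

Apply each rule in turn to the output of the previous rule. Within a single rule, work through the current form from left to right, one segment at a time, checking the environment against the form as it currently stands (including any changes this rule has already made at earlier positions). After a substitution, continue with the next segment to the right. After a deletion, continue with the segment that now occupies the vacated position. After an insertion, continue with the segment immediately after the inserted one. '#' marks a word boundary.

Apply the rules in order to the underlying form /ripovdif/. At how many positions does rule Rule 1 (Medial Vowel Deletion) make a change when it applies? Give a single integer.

Rule 1 Medial Vowel Deletion: [ripovdif] → [rpovdf]
Rule 2 Degemination: no change — [rpovdf]
Rule 3 Progressive Voicing Assimilation: [rpovdf] → [rpovdv]
Rule 4 Word-Final Devoicing: [rpovdv] → [rpovdf]
Rule Rule 1 changed 2 position(s).

2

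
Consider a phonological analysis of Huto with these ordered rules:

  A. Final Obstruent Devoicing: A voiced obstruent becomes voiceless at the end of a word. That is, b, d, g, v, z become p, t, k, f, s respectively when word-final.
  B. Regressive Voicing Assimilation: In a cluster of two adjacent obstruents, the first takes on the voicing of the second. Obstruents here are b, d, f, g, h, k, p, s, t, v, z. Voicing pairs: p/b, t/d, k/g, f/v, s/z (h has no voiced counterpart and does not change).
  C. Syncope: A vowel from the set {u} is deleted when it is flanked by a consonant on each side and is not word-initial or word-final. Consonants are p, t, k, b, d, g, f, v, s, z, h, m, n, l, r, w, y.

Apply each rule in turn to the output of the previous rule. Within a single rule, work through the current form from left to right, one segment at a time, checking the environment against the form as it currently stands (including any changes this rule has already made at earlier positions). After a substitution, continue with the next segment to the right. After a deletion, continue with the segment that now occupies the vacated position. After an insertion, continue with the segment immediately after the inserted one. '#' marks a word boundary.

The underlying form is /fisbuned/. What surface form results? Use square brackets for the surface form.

[fizbnet]

A Final Obstruent Devoicing: [fisbuned] → [fisbunet]
B Regressive Voicing Assimilation: [fisbunet] → [fizbunet]
C Syncope: [fizbunet] → [fizbnet]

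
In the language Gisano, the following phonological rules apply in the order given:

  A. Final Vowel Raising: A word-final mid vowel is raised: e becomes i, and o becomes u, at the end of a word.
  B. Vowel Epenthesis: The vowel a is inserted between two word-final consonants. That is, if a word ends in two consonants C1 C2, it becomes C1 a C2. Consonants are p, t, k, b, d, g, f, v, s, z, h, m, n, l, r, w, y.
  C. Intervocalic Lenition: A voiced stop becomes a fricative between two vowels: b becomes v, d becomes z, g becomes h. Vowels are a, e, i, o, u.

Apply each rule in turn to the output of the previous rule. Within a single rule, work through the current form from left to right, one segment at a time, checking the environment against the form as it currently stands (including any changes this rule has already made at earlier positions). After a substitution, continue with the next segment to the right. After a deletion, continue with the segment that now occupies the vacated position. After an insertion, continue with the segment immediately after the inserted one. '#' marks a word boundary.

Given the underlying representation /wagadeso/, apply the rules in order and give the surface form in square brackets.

A Final Vowel Raising: [wagadeso] → [wagadesu]
B Vowel Epenthesis: no change — [wagadesu]
C Intervocalic Lenition: [wagadesu] → [wahazesu]

[wahazesu]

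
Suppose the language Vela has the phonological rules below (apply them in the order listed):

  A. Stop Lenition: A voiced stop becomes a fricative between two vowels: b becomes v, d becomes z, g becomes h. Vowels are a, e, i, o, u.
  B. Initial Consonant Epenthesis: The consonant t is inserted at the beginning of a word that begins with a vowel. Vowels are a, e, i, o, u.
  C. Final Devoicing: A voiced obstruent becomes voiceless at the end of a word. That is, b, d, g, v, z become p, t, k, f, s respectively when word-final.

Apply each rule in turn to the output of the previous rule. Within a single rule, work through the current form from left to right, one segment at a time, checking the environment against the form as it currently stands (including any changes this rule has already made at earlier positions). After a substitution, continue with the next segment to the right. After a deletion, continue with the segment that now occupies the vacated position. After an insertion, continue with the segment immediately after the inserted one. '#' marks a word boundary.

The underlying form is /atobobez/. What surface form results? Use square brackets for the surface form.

[tatovoves]

A Stop Lenition: [atobobez] → [atovovez]
B Initial Consonant Epenthesis: [atovovez] → [tatovovez]
C Final Devoicing: [tatovovez] → [tatovoves]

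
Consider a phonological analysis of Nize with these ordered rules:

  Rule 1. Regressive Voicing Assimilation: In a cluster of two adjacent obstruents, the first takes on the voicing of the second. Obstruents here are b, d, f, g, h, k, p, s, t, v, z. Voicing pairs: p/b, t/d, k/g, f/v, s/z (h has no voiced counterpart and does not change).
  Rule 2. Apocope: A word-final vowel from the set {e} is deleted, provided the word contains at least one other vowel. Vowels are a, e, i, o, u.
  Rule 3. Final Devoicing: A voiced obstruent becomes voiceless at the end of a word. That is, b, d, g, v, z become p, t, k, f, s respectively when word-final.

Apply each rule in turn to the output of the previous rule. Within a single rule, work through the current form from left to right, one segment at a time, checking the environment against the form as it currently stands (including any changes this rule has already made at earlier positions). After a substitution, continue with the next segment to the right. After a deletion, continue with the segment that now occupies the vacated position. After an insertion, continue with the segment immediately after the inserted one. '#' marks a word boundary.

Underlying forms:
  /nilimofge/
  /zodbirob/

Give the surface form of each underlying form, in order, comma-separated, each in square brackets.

/nilimofge/:
  Rule 1 Regressive Voicing Assimilation: [nilimofge] → [nilimovge]
  Rule 2 Apocope: [nilimovge] → [nilimovg]
  Rule 3 Final Devoicing: [nilimovg] → [nilimovk]
/zodbirob/:
  Rule 1 Regressive Voicing Assimilation: no change — [zodbirob]
  Rule 2 Apocope: no change — [zodbirob]
  Rule 3 Final Devoicing: [zodbirob] → [zodbirop]

[nilimovk], [zodbirop]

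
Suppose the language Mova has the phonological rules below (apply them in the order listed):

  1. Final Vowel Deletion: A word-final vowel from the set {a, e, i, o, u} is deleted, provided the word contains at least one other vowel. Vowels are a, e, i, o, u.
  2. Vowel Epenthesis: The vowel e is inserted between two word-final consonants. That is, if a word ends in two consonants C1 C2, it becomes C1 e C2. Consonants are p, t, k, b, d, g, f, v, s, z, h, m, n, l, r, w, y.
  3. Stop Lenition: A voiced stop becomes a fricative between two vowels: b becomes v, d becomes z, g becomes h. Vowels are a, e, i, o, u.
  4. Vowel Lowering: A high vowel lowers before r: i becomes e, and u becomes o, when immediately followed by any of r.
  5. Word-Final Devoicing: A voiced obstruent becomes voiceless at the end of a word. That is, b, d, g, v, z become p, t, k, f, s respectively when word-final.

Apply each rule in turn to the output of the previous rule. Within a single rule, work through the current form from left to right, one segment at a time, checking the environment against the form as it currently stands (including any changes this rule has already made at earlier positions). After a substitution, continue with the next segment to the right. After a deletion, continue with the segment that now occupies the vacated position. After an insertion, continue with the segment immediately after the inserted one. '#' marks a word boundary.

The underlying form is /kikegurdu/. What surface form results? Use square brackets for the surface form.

1 Final Vowel Deletion: [kikegurdu] → [kikegurd]
2 Vowel Epenthesis: [kikegurd] → [kikegured]
3 Stop Lenition: [kikegured] → [kikehured]
4 Vowel Lowering: [kikehured] → [kikehored]
5 Word-Final Devoicing: [kikehored] → [kikehoret]

[kikehoret]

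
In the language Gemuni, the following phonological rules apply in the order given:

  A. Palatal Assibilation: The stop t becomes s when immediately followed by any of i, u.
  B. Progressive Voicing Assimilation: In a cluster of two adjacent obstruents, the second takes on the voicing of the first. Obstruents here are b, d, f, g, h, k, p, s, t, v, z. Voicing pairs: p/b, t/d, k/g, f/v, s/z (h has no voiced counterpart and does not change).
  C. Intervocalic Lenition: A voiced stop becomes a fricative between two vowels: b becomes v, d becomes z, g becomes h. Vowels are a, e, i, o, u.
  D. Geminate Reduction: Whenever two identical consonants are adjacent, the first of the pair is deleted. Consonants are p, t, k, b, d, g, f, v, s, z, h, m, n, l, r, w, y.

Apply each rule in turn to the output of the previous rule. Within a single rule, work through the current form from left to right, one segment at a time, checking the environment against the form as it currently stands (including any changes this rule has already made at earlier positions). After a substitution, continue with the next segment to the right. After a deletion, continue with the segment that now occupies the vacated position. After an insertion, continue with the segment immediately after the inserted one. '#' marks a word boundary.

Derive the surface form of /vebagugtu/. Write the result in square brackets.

[vevahugzu]

A Palatal Assibilation: [vebagugtu] → [vebagugsu]
B Progressive Voicing Assimilation: [vebagugsu] → [vebagugzu]
C Intervocalic Lenition: [vebagugzu] → [vevahugzu]
D Geminate Reduction: no change — [vevahugzu]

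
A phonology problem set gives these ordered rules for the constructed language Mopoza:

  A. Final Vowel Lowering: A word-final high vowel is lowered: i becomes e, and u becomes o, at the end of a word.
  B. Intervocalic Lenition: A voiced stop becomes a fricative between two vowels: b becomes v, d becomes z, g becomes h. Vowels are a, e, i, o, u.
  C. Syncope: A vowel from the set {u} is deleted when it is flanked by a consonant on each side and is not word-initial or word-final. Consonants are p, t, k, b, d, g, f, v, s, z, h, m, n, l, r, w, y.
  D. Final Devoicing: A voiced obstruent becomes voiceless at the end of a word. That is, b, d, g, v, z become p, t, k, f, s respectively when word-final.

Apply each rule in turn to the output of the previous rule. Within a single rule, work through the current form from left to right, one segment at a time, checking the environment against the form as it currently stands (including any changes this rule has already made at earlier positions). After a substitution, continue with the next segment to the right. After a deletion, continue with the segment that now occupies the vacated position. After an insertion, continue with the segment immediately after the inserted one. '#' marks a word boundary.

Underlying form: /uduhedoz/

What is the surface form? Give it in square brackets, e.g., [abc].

A Final Vowel Lowering: no change — [uduhedoz]
B Intervocalic Lenition: [uduhedoz] → [uzuhezoz]
C Syncope: [uzuhezoz] → [uzhezoz]
D Final Devoicing: [uzhezoz] → [uzhezos]

[uzhezos]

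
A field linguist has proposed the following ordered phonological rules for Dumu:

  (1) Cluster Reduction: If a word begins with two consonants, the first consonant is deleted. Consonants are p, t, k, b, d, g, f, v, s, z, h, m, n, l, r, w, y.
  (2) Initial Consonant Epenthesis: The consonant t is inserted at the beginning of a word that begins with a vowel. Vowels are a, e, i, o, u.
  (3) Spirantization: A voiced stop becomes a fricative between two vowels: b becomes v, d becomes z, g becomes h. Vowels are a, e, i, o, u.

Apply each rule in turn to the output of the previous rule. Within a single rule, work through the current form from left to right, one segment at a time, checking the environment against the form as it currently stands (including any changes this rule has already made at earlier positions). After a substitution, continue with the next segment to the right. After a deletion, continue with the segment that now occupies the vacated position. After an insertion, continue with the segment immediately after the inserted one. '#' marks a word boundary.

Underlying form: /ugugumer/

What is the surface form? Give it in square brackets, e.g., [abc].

(1) Cluster Reduction: no change — [ugugumer]
(2) Initial Consonant Epenthesis: [ugugumer] → [tugugumer]
(3) Spirantization: [tugugumer] → [tuhuhumer]

[tuhuhumer]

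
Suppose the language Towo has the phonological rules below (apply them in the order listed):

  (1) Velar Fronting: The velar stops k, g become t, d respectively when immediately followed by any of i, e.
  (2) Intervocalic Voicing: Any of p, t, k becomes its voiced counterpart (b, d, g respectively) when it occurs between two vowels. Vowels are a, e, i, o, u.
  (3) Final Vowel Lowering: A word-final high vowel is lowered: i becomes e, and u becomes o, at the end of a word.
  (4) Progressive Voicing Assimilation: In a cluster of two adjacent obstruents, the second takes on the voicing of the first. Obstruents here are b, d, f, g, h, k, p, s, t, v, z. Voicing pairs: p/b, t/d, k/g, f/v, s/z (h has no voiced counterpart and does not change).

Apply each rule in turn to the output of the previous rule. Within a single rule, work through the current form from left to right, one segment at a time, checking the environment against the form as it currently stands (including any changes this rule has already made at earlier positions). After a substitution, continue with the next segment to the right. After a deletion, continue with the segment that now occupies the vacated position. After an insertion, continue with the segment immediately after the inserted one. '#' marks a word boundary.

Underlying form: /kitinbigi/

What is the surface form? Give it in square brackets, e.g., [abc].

[tidinbide]

(1) Velar Fronting: [kitinbigi] → [titinbidi]
(2) Intervocalic Voicing: [titinbidi] → [tidinbidi]
(3) Final Vowel Lowering: [tidinbidi] → [tidinbide]
(4) Progressive Voicing Assimilation: no change — [tidinbide]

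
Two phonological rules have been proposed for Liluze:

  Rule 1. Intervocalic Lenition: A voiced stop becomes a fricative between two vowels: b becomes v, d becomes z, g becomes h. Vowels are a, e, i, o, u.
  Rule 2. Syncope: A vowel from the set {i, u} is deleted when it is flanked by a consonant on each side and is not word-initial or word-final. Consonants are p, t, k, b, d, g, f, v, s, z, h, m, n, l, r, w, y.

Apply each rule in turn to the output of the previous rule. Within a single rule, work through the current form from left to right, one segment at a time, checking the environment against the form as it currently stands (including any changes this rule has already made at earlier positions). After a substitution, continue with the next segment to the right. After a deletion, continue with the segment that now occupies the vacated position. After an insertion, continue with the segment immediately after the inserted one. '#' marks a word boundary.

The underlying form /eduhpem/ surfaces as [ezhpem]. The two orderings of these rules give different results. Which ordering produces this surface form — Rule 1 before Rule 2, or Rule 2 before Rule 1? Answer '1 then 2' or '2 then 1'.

1 then 2

Order 1 then 2:
  1 Intervocalic Lenition: [eduhpem] → [ezuhpem]
  2 Syncope: [ezuhpem] → [ezhpem]
  result: [ezhpem]
Order 2 then 1:
  2 Syncope: [eduhpem] → [edhpem]
  1 Intervocalic Lenition: no change — [edhpem]
  result: [edhpem]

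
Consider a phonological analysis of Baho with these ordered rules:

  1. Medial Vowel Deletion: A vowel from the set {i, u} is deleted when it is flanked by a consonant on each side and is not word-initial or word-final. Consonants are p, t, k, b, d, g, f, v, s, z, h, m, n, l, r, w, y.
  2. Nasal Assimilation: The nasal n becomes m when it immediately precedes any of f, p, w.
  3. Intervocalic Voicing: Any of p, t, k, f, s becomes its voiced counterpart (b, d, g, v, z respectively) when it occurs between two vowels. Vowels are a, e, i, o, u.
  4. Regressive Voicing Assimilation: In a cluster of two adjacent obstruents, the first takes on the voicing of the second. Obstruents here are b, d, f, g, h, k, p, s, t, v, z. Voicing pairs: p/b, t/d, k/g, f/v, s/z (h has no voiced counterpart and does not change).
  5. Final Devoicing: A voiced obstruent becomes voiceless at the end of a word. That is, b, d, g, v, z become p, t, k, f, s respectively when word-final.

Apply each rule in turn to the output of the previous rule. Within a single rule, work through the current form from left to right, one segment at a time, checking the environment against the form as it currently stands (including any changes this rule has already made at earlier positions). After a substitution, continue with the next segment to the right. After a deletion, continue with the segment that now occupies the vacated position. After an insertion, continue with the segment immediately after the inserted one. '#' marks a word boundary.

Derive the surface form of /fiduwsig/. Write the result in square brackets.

[vdwzk]

1 Medial Vowel Deletion: [fiduwsig] → [fdwsg]
2 Nasal Assimilation: no change — [fdwsg]
3 Intervocalic Voicing: no change — [fdwsg]
4 Regressive Voicing Assimilation: [fdwsg] → [vdwzg]
5 Final Devoicing: [vdwzg] → [vdwzk]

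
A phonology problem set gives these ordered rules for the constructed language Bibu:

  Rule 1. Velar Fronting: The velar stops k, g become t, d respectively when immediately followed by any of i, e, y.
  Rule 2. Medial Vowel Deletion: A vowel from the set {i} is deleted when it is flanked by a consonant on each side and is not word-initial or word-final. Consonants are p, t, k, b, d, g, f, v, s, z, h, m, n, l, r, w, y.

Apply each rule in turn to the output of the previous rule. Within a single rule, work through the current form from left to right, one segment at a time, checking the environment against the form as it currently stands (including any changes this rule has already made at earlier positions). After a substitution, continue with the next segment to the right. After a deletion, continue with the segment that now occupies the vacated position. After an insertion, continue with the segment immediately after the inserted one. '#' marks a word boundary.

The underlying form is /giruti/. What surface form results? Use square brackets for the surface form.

[druti]

Rule 1 Velar Fronting: [giruti] → [diruti]
Rule 2 Medial Vowel Deletion: [diruti] → [druti]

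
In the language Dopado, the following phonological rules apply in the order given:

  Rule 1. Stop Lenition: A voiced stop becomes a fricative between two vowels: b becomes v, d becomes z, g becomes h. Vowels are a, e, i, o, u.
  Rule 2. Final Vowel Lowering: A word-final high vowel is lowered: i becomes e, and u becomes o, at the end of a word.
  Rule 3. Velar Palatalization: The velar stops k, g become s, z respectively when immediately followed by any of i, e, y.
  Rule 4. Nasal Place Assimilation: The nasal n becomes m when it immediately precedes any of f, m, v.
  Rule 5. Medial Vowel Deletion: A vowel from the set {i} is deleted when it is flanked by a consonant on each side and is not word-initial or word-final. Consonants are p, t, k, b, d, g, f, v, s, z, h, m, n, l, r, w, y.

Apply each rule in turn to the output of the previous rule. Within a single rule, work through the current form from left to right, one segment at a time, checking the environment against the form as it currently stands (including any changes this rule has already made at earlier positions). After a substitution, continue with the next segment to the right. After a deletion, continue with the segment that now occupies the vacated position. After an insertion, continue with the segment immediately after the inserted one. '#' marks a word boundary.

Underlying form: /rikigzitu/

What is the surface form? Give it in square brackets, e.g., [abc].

[rsgzto]

Rule 1 Stop Lenition: no change — [rikigzitu]
Rule 2 Final Vowel Lowering: [rikigzitu] → [rikigzito]
Rule 3 Velar Palatalization: [rikigzito] → [risigzito]
Rule 4 Nasal Place Assimilation: no change — [risigzito]
Rule 5 Medial Vowel Deletion: [risigzito] → [rsgzto]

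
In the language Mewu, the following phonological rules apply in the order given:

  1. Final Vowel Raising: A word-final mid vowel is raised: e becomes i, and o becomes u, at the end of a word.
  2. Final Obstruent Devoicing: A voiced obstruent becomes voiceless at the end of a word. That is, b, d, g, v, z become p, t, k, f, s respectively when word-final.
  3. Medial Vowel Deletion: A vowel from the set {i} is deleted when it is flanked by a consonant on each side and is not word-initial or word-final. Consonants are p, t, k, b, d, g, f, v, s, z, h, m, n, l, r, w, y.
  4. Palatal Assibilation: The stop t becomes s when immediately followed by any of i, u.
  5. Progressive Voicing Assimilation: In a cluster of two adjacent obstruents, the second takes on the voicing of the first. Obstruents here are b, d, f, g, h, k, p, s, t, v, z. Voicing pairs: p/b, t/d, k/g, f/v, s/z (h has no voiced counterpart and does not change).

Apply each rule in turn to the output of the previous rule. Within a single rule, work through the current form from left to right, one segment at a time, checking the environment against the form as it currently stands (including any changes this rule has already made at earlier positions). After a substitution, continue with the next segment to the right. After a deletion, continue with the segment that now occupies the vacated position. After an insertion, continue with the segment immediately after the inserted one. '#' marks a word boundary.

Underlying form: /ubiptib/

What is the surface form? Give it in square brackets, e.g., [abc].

1 Final Vowel Raising: no change — [ubiptib]
2 Final Obstruent Devoicing: [ubiptib] → [ubiptip]
3 Medial Vowel Deletion: [ubiptip] → [ubptp]
4 Palatal Assibilation: no change — [ubptp]
5 Progressive Voicing Assimilation: [ubptp] → [ubbdb]

[ubbdb]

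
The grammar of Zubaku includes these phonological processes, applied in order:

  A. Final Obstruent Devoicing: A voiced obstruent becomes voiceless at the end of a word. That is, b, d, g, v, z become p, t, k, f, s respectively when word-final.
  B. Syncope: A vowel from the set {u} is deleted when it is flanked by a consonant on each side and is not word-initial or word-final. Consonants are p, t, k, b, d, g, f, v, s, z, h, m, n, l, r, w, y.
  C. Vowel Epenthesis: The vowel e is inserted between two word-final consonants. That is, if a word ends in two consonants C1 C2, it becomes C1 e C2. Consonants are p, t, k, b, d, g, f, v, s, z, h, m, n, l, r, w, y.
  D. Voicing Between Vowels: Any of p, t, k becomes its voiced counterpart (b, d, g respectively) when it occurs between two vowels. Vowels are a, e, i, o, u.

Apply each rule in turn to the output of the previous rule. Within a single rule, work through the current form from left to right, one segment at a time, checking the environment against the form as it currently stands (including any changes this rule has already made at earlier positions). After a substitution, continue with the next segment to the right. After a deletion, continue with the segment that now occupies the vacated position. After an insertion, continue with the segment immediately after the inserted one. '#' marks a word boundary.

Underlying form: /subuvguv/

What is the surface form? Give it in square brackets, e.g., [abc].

A Final Obstruent Devoicing: [subuvguv] → [subuvguf]
B Syncope: [subuvguf] → [sbvgf]
C Vowel Epenthesis: [sbvgf] → [sbvgef]
D Voicing Between Vowels: no change — [sbvgef]

[sbvgef]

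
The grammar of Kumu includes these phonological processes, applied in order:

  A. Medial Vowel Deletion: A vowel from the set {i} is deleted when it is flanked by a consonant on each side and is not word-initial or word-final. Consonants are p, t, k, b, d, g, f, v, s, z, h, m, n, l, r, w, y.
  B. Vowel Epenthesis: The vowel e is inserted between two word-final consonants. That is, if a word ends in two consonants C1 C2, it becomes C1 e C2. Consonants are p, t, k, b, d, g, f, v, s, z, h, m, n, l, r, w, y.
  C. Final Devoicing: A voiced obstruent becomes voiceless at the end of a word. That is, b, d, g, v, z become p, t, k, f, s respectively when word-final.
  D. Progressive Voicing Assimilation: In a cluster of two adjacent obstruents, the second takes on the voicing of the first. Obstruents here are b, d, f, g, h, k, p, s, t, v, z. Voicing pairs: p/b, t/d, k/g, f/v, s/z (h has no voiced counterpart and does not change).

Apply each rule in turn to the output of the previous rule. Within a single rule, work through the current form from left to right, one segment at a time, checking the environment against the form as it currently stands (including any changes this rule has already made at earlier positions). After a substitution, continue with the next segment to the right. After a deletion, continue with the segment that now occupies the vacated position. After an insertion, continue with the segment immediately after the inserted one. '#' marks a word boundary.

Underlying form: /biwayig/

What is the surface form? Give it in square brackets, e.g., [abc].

[bwayek]

A Medial Vowel Deletion: [biwayig] → [bwayg]
B Vowel Epenthesis: [bwayg] → [bwayeg]
C Final Devoicing: [bwayeg] → [bwayek]
D Progressive Voicing Assimilation: no change — [bwayek]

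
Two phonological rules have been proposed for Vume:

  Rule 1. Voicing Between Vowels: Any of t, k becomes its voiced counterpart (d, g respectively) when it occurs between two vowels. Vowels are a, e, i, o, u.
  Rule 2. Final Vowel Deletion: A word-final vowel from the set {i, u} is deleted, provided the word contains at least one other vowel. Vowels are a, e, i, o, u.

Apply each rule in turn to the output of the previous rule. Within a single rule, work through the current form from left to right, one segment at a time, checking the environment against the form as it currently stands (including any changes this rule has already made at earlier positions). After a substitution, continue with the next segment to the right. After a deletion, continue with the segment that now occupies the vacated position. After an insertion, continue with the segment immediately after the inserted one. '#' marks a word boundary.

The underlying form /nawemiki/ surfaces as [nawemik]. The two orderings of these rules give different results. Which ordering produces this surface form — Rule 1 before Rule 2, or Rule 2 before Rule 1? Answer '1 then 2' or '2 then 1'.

Order 1 then 2:
  1 Voicing Between Vowels: [nawemiki] → [nawemigi]
  2 Final Vowel Deletion: [nawemigi] → [nawemig]
  result: [nawemig]
Order 2 then 1:
  2 Final Vowel Deletion: [nawemiki] → [nawemik]
  1 Voicing Between Vowels: no change — [nawemik]
  result: [nawemik]

2 then 1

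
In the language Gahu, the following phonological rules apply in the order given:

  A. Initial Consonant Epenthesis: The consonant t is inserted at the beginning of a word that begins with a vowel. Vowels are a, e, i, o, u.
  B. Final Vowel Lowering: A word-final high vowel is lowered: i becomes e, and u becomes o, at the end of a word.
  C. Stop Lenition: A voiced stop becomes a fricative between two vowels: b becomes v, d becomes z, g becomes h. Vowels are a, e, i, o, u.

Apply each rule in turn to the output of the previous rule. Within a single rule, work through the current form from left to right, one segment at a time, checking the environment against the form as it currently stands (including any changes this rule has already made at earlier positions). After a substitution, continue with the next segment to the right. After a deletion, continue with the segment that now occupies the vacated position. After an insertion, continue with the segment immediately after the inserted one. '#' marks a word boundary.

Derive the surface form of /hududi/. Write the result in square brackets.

A Initial Consonant Epenthesis: no change — [hududi]
B Final Vowel Lowering: [hududi] → [hudude]
C Stop Lenition: [hudude] → [huzuze]

[huzuze]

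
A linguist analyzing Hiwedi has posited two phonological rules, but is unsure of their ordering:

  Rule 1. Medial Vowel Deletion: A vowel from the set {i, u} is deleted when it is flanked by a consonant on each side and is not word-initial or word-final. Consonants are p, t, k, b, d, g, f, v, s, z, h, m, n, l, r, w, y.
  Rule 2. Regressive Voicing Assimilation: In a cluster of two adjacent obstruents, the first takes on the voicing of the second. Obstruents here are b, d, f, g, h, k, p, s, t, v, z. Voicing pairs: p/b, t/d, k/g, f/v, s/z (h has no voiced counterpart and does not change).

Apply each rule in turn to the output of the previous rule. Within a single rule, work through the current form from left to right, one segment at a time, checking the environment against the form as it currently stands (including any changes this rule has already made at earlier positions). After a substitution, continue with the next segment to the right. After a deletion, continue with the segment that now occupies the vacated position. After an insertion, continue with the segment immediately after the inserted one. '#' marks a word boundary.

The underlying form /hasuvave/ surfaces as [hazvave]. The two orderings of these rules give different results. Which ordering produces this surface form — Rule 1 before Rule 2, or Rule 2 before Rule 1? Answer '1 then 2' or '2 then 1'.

Order 1 then 2:
  1 Medial Vowel Deletion: [hasuvave] → [hasvave]
  2 Regressive Voicing Assimilation: [hasvave] → [hazvave]
  result: [hazvave]
Order 2 then 1:
  2 Regressive Voicing Assimilation: no change — [hasuvave]
  1 Medial Vowel Deletion: [hasuvave] → [hasvave]
  result: [hasvave]

1 then 2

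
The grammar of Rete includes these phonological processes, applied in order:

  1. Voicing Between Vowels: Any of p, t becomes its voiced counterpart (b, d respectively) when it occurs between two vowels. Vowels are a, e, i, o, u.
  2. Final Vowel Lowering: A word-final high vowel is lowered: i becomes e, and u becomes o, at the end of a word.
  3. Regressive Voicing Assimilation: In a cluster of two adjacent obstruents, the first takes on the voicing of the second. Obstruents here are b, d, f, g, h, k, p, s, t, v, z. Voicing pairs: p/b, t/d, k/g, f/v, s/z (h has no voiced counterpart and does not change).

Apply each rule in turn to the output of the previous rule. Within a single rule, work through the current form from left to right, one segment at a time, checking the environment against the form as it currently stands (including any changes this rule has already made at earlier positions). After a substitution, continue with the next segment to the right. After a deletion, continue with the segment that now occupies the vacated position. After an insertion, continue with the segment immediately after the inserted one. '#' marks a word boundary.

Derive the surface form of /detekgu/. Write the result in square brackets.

1 Voicing Between Vowels: [detekgu] → [dedekgu]
2 Final Vowel Lowering: [dedekgu] → [dedekgo]
3 Regressive Voicing Assimilation: [dedekgo] → [dedeggo]

[dedeggo]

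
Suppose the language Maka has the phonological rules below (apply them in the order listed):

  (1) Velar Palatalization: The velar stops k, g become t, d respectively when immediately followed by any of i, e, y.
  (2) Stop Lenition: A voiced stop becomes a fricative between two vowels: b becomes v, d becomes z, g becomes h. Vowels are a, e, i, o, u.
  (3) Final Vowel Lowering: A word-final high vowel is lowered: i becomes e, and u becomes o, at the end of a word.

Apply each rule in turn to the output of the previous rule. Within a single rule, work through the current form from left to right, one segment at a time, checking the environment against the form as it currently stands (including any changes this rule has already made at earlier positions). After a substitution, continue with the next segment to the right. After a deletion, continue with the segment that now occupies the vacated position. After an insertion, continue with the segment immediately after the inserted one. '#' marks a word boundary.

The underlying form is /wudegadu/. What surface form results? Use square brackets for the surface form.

[wuzehazo]

(1) Velar Palatalization: no change — [wudegadu]
(2) Stop Lenition: [wudegadu] → [wuzehazu]
(3) Final Vowel Lowering: [wuzehazu] → [wuzehazo]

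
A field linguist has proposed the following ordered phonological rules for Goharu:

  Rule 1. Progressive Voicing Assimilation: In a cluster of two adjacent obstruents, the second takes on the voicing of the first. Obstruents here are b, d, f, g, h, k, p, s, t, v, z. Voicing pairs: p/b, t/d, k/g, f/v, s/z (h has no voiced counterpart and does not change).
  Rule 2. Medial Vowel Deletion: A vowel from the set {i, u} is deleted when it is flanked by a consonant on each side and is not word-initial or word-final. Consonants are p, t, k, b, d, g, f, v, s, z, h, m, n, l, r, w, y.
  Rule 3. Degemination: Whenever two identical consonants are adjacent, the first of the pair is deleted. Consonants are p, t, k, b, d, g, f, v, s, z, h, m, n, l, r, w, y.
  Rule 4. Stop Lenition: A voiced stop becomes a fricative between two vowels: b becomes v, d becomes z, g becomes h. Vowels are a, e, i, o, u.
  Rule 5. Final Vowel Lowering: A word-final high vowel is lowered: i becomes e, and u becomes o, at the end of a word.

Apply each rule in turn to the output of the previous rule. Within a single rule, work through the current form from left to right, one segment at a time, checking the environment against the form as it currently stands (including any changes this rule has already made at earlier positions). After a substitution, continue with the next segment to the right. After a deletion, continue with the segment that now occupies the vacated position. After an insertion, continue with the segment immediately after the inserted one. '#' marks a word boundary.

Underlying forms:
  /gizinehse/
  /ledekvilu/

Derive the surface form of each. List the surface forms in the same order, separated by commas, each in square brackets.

[gznehse], [lezekflo]

/gizinehse/:
  Rule 1 Progressive Voicing Assimilation: no change — [gizinehse]
  Rule 2 Medial Vowel Deletion: [gizinehse] → [gznehse]
  Rule 3 Degemination: no change — [gznehse]
  Rule 4 Stop Lenition: no change — [gznehse]
  Rule 5 Final Vowel Lowering: no change — [gznehse]
/ledekvilu/:
  Rule 1 Progressive Voicing Assimilation: [ledekvilu] → [ledekfilu]
  Rule 2 Medial Vowel Deletion: [ledekfilu] → [ledekflu]
  Rule 3 Degemination: no change — [ledekflu]
  Rule 4 Stop Lenition: [ledekflu] → [lezekflu]
  Rule 5 Final Vowel Lowering: [lezekflu] → [lezekflo]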